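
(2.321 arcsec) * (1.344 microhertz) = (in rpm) 1.444e-10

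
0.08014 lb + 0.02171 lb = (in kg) 0.0462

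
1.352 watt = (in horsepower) 0.001813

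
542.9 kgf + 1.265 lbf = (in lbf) 1198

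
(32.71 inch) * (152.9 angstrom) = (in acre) 3.139e-12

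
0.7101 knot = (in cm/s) 36.53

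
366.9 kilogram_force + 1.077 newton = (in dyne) 3.599e+08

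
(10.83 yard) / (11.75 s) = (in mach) 0.002475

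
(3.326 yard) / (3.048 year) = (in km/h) 1.139e-07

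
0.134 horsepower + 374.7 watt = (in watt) 474.6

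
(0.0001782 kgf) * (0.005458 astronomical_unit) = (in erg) 1.427e+13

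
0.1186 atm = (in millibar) 120.2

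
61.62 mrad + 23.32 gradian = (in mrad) 427.9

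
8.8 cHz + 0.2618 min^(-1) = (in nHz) 9.236e+07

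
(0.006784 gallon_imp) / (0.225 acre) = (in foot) 1.111e-07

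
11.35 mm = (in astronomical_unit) 7.587e-14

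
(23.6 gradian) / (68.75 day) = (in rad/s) 6.241e-08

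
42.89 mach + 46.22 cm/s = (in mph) 3.267e+04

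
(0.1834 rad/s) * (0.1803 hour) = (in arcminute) 4.092e+05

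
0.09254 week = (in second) 5.597e+04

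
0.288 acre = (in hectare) 0.1165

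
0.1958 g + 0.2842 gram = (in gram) 0.48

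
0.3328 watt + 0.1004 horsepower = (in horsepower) 0.1008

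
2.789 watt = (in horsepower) 0.00374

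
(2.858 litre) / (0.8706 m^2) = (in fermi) 3.283e+12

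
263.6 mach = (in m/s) 8.976e+04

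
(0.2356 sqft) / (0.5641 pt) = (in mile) 0.06834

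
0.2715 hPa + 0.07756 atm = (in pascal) 7886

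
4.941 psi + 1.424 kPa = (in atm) 0.3503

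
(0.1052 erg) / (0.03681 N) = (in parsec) 9.262e-24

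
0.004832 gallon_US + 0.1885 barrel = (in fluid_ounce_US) 1014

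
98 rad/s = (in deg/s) 5615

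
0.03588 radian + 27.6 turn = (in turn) 27.61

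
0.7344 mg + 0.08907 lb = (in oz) 1.425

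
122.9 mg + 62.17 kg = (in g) 6.217e+04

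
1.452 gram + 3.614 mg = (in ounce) 0.05135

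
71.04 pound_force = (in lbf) 71.04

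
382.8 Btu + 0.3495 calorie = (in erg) 4.039e+12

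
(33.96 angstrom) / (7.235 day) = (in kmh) 1.956e-14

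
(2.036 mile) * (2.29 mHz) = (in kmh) 27.01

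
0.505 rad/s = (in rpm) 4.822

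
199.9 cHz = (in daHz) 0.1999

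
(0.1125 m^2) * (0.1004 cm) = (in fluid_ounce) 3.819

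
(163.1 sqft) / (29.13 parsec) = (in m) 1.686e-17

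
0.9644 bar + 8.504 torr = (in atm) 0.963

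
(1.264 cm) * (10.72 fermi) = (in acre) 3.348e-20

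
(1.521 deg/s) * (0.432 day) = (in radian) 990.8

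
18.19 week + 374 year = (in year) 374.3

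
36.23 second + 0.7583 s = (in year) 1.173e-06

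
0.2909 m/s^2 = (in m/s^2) 0.2909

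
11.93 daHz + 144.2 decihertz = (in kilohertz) 0.1337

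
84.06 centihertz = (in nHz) 8.406e+08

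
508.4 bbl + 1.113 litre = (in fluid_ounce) 2.733e+06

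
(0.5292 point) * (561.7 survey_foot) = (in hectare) 3.196e-06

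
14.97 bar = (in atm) 14.77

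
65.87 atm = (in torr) 5.006e+04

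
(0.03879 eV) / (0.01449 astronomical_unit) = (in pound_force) 6.445e-31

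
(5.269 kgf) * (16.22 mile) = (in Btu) 1278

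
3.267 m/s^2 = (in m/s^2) 3.267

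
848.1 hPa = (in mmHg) 636.1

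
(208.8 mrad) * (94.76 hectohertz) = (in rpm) 1.889e+04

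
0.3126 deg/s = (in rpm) 0.0521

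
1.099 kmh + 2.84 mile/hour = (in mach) 0.004625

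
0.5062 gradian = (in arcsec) 1640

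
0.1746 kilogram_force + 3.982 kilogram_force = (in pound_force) 9.164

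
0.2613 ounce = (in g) 7.408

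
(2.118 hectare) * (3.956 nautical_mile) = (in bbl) 9.76e+08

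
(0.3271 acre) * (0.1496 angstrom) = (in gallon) 5.231e-06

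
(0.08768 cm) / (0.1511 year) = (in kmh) 6.624e-10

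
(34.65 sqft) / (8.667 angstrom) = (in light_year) 3.926e-07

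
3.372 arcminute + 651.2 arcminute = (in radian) 0.1904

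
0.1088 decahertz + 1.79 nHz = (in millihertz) 1088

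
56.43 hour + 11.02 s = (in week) 0.3359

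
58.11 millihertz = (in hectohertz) 0.0005811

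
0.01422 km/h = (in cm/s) 0.395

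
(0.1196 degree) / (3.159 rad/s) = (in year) 2.095e-11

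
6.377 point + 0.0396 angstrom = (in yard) 0.00246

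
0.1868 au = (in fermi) 2.794e+25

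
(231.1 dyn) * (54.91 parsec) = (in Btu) 3.711e+12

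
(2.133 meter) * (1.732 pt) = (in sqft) 0.01403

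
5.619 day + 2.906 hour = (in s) 4.959e+05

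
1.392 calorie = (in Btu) 0.00552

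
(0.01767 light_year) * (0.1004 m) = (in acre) 4.147e+09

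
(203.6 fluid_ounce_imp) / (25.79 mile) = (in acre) 3.444e-11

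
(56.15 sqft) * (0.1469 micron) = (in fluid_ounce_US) 0.02591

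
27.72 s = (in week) 4.583e-05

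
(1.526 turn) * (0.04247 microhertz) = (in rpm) 3.889e-06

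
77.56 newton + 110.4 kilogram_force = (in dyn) 1.16e+08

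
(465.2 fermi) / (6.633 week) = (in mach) 3.406e-22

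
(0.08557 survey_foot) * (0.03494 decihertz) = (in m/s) 9.113e-05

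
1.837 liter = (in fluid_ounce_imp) 64.65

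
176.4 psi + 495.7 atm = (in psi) 7461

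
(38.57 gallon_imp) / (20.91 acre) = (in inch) 8.158e-05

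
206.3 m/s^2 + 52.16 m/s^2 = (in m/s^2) 258.5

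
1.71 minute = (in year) 3.253e-06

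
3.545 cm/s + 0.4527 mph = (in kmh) 0.8562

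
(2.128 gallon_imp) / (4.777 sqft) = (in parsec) 7.064e-19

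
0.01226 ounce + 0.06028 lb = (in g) 27.69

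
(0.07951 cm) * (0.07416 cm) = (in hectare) 5.896e-11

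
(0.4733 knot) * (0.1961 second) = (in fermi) 4.775e+13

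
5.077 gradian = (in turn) 0.01269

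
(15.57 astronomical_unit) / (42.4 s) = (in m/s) 5.493e+10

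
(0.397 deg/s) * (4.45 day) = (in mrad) 2.664e+06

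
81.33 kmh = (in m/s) 22.59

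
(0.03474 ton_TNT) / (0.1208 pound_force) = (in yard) 2.958e+08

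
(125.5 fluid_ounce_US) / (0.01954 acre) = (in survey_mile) 2.916e-08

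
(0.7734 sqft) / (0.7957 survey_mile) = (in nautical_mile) 3.03e-08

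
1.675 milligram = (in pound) 3.693e-06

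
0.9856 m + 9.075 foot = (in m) 3.752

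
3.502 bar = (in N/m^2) 3.502e+05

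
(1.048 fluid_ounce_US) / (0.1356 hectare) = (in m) 2.286e-08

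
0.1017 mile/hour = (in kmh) 0.1637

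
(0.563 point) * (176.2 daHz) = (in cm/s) 35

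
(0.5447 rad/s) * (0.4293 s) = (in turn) 0.03722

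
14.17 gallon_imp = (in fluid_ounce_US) 2178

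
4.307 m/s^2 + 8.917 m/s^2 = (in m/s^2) 13.22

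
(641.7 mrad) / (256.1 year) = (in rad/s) 7.945e-11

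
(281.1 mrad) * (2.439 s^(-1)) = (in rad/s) 0.6856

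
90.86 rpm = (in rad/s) 9.515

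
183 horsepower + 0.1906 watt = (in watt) 1.365e+05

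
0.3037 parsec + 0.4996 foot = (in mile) 5.823e+12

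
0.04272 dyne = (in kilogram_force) 4.356e-08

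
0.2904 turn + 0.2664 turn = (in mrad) 3498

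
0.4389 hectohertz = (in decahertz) 4.389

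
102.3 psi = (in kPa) 705.3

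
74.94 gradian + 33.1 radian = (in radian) 34.28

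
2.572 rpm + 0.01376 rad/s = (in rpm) 2.703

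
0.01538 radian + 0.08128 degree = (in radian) 0.0168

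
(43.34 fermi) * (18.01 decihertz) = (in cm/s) 7.806e-12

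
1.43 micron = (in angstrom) 1.43e+04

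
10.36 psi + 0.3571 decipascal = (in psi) 10.36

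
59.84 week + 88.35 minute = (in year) 1.148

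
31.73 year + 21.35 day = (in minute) 1.671e+07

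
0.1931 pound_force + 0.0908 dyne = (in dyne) 8.59e+04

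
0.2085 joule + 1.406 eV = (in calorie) 0.04983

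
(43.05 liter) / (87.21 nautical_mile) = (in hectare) 2.665e-11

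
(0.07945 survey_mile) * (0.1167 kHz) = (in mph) 3.338e+04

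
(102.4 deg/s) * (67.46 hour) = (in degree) 2.487e+07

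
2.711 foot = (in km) 0.0008263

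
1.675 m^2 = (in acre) 0.0004139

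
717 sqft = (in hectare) 0.006661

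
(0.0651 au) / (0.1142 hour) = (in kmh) 8.528e+07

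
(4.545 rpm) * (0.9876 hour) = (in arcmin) 5.817e+06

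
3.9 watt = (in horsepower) 0.00523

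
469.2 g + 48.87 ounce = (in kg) 1.855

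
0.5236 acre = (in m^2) 2119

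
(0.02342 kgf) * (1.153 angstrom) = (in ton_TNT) 6.329e-21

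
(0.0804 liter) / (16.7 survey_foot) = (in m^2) 1.58e-05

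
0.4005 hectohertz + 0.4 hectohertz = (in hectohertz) 0.8005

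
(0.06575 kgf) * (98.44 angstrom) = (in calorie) 1.517e-09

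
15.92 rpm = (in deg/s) 95.52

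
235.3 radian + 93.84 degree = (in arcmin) 8.145e+05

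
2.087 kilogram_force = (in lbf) 4.601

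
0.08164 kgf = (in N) 0.8006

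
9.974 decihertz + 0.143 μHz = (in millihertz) 997.4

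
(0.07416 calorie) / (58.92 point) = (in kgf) 1.522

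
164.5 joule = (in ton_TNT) 3.932e-08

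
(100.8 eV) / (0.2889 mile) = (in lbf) 7.809e-21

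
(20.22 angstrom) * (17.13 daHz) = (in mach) 1.017e-09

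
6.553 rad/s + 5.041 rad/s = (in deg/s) 664.3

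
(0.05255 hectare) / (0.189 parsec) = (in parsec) 2.92e-30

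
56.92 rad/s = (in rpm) 543.5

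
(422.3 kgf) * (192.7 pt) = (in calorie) 67.29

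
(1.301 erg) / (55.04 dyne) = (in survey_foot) 0.0007755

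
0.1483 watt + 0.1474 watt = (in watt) 0.2957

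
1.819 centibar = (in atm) 0.01795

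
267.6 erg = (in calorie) 6.396e-06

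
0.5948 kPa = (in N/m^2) 594.8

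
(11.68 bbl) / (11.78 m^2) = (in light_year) 1.666e-17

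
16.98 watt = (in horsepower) 0.02277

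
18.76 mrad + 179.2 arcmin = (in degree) 4.062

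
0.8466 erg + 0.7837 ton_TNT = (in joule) 3.279e+09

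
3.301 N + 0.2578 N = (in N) 3.559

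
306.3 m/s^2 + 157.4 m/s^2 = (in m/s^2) 463.7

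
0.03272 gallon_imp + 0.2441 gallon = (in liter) 1.073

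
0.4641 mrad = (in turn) 7.386e-05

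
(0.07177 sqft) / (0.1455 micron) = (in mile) 28.47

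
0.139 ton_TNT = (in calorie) 1.39e+08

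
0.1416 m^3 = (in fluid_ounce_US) 4788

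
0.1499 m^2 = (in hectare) 1.499e-05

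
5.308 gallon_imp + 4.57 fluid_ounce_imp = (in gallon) 6.409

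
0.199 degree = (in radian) 0.003473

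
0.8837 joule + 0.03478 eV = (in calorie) 0.2112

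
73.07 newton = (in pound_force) 16.43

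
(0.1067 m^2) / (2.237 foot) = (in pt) 443.6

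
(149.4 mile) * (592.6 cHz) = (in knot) 2.77e+06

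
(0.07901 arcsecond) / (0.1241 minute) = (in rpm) 4.913e-07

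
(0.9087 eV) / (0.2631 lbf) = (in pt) 3.526e-16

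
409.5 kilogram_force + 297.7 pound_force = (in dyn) 5.34e+08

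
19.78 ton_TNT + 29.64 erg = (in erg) 8.276e+17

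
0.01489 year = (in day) 5.435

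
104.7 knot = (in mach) 0.1582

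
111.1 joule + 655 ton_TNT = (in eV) 1.71e+31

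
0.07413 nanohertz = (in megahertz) 7.413e-17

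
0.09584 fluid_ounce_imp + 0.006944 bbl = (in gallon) 0.2924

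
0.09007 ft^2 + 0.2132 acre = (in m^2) 862.8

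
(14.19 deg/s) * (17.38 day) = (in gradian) 2.368e+07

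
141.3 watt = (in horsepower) 0.1895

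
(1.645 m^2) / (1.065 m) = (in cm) 154.5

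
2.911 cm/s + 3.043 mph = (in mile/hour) 3.108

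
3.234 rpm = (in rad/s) 0.3387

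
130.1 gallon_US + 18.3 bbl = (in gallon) 898.7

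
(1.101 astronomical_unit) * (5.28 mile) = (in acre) 3.458e+11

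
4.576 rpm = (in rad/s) 0.4792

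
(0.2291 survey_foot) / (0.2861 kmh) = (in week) 1.453e-06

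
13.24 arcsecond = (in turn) 1.022e-05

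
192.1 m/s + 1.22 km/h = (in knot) 374.1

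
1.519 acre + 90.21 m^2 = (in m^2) 6237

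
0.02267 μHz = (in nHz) 22.67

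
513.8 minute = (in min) 513.8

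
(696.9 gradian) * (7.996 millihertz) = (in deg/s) 5.015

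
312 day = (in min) 4.493e+05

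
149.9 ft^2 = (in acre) 0.003441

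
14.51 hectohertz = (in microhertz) 1.451e+09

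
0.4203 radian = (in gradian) 26.76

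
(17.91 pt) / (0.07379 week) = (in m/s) 1.416e-07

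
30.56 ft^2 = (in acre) 0.0007016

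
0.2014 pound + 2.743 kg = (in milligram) 2.834e+06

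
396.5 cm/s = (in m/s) 3.965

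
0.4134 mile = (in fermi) 6.653e+17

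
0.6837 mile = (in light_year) 1.163e-13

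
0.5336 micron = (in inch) 2.101e-05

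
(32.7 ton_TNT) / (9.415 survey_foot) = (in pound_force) 1.072e+10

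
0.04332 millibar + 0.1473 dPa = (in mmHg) 0.0326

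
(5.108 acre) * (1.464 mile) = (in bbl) 3.063e+08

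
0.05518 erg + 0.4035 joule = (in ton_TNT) 9.644e-11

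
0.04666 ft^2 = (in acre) 1.071e-06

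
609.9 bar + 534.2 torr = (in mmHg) 4.58e+05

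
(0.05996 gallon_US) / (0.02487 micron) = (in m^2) 9126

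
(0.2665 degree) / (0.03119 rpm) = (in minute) 0.02373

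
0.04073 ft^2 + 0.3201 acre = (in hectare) 0.1295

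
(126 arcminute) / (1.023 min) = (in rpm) 0.005702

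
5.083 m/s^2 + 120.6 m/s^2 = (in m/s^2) 125.7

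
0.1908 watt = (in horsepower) 0.0002559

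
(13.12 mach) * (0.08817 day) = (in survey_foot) 1.117e+08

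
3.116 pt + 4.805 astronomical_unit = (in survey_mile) 4.467e+08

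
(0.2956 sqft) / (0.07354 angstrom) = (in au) 0.02496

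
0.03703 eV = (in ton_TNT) 1.418e-30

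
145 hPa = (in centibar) 14.5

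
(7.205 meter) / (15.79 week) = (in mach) 2.216e-09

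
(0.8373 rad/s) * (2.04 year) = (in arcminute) 1.852e+11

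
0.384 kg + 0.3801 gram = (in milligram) 3.844e+05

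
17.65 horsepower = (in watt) 1.316e+04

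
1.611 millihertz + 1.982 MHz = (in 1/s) 1.982e+06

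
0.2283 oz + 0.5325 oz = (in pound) 0.04755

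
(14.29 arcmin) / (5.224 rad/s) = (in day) 9.21e-09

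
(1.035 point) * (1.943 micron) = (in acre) 1.753e-13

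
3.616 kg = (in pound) 7.972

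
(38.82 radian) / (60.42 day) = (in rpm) 7.101e-05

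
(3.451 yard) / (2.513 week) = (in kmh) 7.474e-06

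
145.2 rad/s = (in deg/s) 8319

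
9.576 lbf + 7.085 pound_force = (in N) 74.11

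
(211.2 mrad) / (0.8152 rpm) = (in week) 4.091e-06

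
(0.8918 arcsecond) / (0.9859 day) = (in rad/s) 5.076e-11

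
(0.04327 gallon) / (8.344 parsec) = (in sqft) 6.848e-21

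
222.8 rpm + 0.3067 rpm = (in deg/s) 1339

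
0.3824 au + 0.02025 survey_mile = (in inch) 2.252e+12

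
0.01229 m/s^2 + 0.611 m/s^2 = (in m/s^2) 0.6233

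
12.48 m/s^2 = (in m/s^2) 12.48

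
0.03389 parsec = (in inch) 4.117e+16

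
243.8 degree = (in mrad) 4255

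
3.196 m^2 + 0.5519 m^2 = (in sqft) 40.34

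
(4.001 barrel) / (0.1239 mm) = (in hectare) 0.5134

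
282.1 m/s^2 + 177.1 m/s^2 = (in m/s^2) 459.2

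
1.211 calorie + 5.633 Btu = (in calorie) 1422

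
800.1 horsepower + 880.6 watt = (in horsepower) 801.3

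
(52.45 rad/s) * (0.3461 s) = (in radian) 18.15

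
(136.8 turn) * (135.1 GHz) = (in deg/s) 6.653e+15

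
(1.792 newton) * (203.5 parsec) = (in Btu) 1.067e+16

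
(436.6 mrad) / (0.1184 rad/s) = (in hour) 0.001024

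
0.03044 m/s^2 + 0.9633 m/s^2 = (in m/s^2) 0.9937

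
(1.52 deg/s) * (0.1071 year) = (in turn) 1.426e+04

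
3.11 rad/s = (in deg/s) 178.2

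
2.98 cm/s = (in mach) 8.752e-05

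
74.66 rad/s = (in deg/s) 4278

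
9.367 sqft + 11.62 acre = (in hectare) 4.703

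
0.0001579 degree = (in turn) 4.386e-07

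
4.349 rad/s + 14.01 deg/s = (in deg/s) 263.2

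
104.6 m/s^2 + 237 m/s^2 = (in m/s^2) 341.6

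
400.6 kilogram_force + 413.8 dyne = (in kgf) 400.6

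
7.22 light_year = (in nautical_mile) 3.688e+13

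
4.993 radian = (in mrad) 4993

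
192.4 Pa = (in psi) 0.02791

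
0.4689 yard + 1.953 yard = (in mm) 2215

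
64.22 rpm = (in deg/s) 385.3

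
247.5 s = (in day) 0.002865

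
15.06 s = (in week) 2.49e-05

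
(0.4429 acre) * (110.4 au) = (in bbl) 1.862e+17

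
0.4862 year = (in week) 25.35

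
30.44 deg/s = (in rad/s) 0.5313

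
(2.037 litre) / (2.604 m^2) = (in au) 5.229e-15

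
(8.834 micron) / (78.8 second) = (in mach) 3.292e-10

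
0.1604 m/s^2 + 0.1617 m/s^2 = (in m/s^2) 0.3221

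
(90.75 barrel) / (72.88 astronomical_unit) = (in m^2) 1.323e-12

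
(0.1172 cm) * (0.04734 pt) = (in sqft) 2.107e-07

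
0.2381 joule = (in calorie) 0.05691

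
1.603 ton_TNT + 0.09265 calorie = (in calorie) 1.603e+09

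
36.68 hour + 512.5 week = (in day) 3589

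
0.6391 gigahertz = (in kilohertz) 6.391e+05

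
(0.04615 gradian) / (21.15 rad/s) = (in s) 3.428e-05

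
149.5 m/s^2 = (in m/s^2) 149.5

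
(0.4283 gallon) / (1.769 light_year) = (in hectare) 9.687e-24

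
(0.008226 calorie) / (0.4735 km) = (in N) 7.269e-05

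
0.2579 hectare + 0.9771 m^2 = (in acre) 0.6375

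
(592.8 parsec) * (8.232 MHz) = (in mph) 3.368e+26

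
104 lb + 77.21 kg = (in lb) 274.2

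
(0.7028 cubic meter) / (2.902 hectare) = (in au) 1.619e-16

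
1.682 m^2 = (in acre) 0.0004156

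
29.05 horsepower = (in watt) 2.166e+04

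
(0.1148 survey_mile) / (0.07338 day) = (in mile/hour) 0.06519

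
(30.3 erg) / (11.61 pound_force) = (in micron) 0.05867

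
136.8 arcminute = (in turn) 0.006333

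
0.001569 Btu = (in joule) 1.655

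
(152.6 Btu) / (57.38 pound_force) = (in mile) 0.392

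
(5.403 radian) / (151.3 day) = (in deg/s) 2.368e-05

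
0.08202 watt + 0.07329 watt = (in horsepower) 0.0002083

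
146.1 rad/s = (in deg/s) 8371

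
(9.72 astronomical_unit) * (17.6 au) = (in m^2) 3.829e+24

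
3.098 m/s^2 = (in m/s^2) 3.098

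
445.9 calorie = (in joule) 1866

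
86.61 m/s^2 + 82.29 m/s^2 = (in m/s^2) 168.9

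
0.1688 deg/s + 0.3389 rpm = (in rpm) 0.367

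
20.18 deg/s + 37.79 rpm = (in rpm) 41.15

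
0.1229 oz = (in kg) 0.003484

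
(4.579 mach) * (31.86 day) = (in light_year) 4.537e-07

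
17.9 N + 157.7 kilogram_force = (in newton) 1564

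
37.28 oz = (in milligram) 1.057e+06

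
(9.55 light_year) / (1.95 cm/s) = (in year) 1.469e+11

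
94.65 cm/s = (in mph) 2.117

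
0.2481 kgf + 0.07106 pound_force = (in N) 2.749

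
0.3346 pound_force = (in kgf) 0.1518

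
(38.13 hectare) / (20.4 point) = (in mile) 3.292e+04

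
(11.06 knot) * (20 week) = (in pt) 1.951e+11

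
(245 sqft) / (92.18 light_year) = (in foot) 8.563e-17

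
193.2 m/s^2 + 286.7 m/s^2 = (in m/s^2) 479.9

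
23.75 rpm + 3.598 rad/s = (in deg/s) 348.7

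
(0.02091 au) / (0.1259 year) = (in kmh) 2836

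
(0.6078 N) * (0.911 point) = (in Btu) 1.851e-07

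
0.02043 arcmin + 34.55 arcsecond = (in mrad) 0.1734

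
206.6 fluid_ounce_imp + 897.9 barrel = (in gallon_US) 3.771e+04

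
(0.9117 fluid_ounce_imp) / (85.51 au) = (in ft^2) 2.18e-17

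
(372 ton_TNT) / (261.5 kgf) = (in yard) 6.638e+08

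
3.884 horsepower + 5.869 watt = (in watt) 2902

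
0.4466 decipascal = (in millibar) 0.0004466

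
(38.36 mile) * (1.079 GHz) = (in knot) 1.295e+14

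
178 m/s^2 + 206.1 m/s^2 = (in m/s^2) 384.1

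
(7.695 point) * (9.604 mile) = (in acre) 0.01037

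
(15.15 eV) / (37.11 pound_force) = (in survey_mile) 9.137e-24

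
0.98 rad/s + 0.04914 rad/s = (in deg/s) 58.97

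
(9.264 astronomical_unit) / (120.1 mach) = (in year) 1.075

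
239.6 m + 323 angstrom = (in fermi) 2.396e+17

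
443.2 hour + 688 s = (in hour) 443.4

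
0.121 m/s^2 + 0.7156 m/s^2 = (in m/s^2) 0.8366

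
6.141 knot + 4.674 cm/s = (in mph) 7.171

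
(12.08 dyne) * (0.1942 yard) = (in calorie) 5.127e-06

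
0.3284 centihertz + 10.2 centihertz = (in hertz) 0.1053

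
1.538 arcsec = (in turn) 1.187e-06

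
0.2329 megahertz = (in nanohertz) 2.329e+14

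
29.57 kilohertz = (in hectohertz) 295.7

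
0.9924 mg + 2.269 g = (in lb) 0.005004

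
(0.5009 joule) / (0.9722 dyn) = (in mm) 5.152e+07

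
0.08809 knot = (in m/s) 0.04532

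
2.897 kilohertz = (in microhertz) 2.897e+09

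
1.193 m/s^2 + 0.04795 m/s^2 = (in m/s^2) 1.241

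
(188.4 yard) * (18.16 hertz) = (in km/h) 1.126e+04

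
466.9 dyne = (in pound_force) 0.00105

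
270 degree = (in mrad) 4712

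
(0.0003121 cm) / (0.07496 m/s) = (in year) 1.32e-12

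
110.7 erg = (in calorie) 2.646e-06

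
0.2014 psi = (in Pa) 1389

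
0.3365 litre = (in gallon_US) 0.08889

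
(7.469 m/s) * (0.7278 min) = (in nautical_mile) 0.1761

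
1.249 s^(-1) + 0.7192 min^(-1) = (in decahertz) 0.1261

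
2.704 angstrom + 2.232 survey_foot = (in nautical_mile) 0.0003673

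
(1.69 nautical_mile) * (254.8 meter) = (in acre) 197.1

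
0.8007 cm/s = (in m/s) 0.008007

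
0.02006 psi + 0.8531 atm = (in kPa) 86.58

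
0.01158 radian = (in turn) 0.001843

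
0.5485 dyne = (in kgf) 5.593e-07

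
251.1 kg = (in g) 2.511e+05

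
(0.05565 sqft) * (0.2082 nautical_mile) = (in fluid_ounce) 6.741e+04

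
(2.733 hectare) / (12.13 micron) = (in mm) 2.253e+12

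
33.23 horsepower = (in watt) 2.478e+04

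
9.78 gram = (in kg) 0.00978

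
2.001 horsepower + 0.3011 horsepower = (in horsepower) 2.302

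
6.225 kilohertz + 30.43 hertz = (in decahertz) 625.5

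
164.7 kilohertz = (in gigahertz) 0.0001647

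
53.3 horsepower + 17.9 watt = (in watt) 3.976e+04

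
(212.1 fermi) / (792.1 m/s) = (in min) 4.463e-18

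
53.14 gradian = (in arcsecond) 1.722e+05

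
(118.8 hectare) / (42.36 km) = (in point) 7.95e+04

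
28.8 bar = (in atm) 28.42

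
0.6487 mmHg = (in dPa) 864.9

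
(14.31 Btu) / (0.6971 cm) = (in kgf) 2.209e+05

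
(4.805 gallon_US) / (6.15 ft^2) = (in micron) 3.183e+04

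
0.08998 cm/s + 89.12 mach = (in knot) 5.899e+04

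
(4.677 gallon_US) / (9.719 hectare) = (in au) 1.218e-18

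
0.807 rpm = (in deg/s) 4.842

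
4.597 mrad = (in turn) 0.0007316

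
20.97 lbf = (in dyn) 9.328e+06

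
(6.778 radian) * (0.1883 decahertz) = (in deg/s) 731.3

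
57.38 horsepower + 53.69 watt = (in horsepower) 57.45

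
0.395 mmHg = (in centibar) 0.05266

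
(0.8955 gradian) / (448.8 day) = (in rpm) 3.464e-09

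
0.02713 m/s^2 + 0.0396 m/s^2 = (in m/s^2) 0.06673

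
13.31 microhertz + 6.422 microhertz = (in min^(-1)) 0.001184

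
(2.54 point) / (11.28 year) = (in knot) 4.896e-12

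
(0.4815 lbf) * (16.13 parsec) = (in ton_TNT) 2.548e+08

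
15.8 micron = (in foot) 5.184e-05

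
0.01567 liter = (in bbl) 9.856e-05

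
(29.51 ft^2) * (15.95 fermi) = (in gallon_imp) 9.619e-12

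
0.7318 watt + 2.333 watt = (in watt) 3.065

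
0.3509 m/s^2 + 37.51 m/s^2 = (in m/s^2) 37.86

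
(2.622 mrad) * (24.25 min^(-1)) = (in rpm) 0.01012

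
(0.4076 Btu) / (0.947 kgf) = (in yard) 50.64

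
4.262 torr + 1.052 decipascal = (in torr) 4.263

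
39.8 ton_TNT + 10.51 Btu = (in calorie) 3.98e+10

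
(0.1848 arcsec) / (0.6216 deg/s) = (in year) 2.619e-12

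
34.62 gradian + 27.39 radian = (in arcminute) 9.603e+04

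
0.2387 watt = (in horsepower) 0.0003201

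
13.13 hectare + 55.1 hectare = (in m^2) 6.823e+05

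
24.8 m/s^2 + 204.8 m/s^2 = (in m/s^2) 229.6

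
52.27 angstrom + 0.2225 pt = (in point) 0.2225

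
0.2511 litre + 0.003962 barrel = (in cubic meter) 0.000881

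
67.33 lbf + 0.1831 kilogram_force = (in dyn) 3.013e+07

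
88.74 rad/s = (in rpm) 847.4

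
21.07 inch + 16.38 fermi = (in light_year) 5.657e-17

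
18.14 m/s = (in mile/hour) 40.58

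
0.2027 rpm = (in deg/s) 1.216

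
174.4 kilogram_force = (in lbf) 384.5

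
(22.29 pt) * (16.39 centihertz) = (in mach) 3.785e-06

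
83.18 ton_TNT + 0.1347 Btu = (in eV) 2.172e+30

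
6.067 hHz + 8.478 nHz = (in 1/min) 3.64e+04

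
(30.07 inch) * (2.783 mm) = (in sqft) 0.02288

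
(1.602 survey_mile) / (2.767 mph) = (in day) 0.02412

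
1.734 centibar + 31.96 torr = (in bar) 0.05995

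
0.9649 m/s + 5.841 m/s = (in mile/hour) 15.22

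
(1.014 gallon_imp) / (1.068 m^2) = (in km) 4.316e-06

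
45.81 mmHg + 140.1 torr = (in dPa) 2.479e+05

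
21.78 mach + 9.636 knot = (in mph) 1.66e+04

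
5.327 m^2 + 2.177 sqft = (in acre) 0.001366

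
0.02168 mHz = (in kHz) 2.168e-08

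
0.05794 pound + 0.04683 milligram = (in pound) 0.05794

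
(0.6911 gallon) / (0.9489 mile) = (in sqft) 1.844e-05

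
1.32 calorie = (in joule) 5.523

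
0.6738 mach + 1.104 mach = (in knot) 1177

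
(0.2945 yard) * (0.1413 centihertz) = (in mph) 0.0008512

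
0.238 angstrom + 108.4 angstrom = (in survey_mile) 6.75e-12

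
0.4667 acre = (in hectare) 0.1889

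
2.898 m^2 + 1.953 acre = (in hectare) 0.7906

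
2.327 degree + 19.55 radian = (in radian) 19.59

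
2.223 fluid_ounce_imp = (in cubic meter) 6.316e-05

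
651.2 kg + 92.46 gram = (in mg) 6.513e+08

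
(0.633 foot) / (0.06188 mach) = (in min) 0.0001526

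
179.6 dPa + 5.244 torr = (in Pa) 717.1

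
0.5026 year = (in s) 1.585e+07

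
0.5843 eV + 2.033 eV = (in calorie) 1.002e-19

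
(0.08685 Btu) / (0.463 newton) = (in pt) 5.61e+05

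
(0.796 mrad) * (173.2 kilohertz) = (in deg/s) 7899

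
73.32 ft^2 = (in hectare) 0.0006812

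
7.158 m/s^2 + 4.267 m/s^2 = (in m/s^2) 11.43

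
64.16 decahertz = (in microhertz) 6.416e+08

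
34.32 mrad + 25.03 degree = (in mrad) 471.2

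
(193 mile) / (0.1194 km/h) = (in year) 0.297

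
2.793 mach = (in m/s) 951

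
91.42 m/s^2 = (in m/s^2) 91.42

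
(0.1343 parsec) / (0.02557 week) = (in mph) 5.994e+11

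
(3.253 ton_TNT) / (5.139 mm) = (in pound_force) 5.954e+11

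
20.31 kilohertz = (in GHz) 2.031e-05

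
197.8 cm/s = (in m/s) 1.978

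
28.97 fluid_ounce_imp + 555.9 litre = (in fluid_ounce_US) 1.883e+04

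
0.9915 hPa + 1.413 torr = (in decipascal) 2875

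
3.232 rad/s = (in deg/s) 185.2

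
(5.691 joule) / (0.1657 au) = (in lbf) 5.161e-11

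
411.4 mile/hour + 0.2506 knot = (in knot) 357.7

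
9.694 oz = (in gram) 274.8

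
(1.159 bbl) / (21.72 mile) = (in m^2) 5.272e-06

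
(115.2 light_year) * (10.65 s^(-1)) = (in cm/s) 1.161e+21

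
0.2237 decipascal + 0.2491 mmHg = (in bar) 0.0003323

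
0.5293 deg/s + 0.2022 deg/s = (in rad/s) 0.01277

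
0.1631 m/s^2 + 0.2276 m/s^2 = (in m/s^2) 0.3907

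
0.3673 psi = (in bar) 0.02532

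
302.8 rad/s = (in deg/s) 1.735e+04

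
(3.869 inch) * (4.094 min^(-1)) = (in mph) 0.015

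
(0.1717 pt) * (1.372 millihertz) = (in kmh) 2.992e-07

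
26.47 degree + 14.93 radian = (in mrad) 1.539e+04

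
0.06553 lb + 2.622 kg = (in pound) 5.846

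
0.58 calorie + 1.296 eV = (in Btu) 0.0023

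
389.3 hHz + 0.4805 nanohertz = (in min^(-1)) 2.336e+06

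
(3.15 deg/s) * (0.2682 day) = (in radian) 1274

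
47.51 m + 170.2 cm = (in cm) 4921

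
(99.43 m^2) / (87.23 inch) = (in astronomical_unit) 3e-10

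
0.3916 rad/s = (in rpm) 3.74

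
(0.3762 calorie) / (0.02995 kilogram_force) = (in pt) 1.519e+04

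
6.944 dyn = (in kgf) 7.081e-06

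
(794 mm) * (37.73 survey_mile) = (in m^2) 4.821e+04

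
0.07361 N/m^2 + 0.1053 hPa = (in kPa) 0.0106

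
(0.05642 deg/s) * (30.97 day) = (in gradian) 1.677e+05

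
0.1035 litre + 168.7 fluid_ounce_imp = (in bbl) 0.0308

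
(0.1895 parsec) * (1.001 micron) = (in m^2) 5.853e+09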